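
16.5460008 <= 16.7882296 True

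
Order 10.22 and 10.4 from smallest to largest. 10.22, 10.4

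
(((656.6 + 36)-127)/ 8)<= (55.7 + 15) True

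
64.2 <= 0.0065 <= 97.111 False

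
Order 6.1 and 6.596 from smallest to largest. 6.1, 6.596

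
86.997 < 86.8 False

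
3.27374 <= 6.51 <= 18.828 True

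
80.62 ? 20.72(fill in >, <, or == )>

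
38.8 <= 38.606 False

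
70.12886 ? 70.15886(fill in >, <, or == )<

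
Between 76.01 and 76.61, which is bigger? 76.61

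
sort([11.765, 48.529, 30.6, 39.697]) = [11.765, 30.6, 39.697, 48.529]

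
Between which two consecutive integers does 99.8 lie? 99 and 100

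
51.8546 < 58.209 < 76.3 True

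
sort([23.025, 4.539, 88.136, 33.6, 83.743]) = [4.539, 23.025, 33.6, 83.743, 88.136]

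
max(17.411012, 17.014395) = 17.411012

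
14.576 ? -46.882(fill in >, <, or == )>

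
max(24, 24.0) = 24.0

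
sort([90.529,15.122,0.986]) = [0.986,15.122,90.529]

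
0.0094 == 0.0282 False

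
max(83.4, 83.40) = 83.40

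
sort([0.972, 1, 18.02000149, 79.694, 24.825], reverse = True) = [79.694, 24.825, 18.02000149, 1, 0.972]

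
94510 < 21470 False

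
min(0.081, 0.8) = 0.081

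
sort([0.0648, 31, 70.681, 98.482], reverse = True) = [98.482, 70.681, 31, 0.0648]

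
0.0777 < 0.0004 False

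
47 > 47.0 False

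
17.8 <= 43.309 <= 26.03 False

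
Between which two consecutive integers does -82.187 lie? -83 and -82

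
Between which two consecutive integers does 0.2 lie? 0 and 1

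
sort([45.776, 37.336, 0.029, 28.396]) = [0.029, 28.396, 37.336, 45.776]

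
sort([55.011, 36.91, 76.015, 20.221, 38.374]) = [20.221, 36.91, 38.374, 55.011, 76.015]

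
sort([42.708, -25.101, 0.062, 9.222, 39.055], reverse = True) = [42.708, 39.055, 9.222, 0.062, -25.101]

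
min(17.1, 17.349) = 17.1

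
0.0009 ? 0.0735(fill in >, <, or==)<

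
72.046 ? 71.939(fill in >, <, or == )>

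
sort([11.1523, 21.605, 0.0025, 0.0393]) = [0.0025, 0.0393, 11.1523, 21.605]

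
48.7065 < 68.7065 True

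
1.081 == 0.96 False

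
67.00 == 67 True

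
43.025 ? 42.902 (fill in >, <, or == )>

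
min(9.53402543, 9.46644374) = 9.46644374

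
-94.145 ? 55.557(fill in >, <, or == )<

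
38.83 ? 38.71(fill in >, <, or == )>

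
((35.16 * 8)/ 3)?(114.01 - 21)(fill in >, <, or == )>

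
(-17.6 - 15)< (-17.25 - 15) True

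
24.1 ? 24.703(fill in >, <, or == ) <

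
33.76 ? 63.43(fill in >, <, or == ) <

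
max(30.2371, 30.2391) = 30.2391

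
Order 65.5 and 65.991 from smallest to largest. 65.5, 65.991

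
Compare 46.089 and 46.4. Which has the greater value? 46.4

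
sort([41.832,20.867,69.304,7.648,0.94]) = [0.94,7.648,20.867,41.832,69.304]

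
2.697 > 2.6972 False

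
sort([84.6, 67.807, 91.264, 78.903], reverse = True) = [91.264, 84.6, 78.903, 67.807]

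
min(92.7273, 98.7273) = 92.7273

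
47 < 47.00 False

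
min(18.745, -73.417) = -73.417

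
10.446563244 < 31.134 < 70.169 True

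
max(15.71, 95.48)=95.48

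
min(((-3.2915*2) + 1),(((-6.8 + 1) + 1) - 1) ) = -5.8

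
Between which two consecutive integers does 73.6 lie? 73 and 74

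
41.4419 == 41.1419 False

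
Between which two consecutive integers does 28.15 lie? 28 and 29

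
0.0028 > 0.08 False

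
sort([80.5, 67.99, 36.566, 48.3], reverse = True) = [80.5, 67.99, 48.3, 36.566]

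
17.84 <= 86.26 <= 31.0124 False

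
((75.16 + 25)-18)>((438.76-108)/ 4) False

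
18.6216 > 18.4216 True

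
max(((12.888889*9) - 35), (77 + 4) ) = 81.000001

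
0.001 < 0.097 True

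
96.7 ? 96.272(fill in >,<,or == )>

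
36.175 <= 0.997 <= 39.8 False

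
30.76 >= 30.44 True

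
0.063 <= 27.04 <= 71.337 True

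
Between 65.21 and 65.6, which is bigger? 65.6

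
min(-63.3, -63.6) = -63.6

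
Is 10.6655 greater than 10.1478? Yes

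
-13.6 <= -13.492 True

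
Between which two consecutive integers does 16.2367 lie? 16 and 17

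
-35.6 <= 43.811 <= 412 True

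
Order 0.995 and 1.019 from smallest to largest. 0.995, 1.019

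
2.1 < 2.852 True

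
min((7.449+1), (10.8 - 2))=8.449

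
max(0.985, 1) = 1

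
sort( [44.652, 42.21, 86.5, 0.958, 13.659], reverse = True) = [86.5, 44.652, 42.21, 13.659, 0.958]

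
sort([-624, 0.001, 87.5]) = [-624, 0.001, 87.5]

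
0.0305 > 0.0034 True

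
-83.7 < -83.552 True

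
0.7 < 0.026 False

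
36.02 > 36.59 False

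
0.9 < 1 True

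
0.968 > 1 False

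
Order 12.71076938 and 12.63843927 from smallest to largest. 12.63843927, 12.71076938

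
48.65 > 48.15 True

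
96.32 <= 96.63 True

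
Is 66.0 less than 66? No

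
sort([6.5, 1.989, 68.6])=[1.989, 6.5, 68.6]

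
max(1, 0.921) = 1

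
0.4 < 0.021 False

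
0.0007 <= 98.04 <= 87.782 False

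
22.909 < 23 True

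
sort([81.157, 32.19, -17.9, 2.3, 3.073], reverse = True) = [81.157, 32.19, 3.073, 2.3, -17.9]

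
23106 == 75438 False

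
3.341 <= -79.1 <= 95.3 False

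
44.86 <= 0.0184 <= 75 False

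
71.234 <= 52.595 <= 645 False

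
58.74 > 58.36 True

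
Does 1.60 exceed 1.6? No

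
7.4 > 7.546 False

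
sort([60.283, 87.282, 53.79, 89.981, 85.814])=[53.79, 60.283, 85.814, 87.282, 89.981]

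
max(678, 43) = 678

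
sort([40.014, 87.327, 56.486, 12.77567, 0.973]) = [0.973, 12.77567, 40.014, 56.486, 87.327]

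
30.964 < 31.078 True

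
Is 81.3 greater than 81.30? No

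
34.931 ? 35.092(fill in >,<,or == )<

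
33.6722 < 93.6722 True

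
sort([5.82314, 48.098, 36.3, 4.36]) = [4.36, 5.82314, 36.3, 48.098]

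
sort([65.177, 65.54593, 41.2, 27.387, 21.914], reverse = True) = [65.54593, 65.177, 41.2, 27.387, 21.914]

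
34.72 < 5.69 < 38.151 False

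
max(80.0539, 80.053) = 80.0539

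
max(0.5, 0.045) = 0.5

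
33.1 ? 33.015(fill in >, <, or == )>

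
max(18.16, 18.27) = 18.27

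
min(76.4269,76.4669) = 76.4269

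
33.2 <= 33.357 True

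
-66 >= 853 False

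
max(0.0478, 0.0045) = 0.0478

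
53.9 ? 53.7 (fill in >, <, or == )>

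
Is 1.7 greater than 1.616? Yes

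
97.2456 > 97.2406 True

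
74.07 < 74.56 True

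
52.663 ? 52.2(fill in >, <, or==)>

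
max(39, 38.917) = 39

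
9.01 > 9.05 False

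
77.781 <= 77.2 False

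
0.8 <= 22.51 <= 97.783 True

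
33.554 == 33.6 False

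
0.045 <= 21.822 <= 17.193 False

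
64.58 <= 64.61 True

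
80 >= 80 True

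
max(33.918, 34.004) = 34.004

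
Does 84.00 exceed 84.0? No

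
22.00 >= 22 True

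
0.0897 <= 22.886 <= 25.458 True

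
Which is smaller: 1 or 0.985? 0.985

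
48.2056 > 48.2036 True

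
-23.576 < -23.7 False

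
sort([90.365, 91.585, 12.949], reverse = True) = [91.585, 90.365, 12.949]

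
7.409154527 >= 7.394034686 True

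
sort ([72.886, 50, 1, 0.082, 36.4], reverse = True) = [72.886, 50, 36.4, 1, 0.082]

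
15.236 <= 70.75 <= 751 True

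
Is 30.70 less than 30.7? No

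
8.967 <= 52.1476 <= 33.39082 False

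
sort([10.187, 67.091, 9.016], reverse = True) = [67.091, 10.187, 9.016]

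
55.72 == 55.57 False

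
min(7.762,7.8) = 7.762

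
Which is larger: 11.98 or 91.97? 91.97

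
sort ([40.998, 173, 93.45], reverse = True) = [173, 93.45, 40.998]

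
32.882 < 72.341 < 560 True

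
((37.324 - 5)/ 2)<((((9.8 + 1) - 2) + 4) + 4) True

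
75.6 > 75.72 False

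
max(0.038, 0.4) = 0.4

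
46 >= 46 True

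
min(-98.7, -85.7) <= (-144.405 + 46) True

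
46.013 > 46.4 False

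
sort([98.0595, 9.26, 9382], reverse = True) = [9382, 98.0595, 9.26]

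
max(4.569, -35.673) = 4.569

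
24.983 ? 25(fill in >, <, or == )<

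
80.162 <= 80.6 True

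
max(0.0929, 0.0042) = 0.0929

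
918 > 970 False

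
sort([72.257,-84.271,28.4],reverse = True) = [72.257,28.4,-84.271]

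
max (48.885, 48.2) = 48.885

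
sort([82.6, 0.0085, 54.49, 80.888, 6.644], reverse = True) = [82.6, 80.888, 54.49, 6.644, 0.0085]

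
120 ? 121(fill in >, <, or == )<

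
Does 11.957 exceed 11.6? Yes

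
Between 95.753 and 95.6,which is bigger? 95.753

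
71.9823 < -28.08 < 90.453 False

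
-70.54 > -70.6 True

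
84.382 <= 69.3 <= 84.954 False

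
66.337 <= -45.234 False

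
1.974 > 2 False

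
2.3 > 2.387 False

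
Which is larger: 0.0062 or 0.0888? 0.0888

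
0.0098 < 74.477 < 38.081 False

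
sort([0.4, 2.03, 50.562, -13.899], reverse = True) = [50.562, 2.03, 0.4, -13.899]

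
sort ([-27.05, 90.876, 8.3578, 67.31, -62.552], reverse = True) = [90.876, 67.31, 8.3578, -27.05, -62.552]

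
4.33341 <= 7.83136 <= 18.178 True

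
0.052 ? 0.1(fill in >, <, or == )<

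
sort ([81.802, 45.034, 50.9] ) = [45.034, 50.9, 81.802]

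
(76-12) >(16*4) False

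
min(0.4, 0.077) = 0.077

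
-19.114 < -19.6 False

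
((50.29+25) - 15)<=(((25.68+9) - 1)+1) False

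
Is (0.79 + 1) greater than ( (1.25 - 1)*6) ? Yes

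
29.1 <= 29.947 True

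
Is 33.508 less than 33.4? No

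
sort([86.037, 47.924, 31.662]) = [31.662, 47.924, 86.037]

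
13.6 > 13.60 False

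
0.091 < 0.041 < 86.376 False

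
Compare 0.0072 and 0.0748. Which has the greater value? 0.0748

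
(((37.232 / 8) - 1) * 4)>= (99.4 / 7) True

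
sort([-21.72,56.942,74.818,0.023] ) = [-21.72,0.023,56.942,74.818]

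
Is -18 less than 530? Yes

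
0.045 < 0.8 True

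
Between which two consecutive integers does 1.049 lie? 1 and 2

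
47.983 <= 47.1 False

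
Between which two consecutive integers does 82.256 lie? 82 and 83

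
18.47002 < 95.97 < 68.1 False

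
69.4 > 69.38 True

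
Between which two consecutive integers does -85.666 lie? -86 and -85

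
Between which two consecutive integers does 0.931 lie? 0 and 1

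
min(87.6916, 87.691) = 87.691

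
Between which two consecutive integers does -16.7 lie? -17 and -16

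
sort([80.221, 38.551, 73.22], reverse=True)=[80.221, 73.22, 38.551]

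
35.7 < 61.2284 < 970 True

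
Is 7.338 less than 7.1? No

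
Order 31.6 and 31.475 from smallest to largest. 31.475, 31.6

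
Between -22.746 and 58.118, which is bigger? 58.118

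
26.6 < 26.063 False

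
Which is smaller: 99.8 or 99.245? 99.245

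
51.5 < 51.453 False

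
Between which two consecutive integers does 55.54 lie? 55 and 56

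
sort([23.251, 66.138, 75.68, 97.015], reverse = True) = [97.015, 75.68, 66.138, 23.251]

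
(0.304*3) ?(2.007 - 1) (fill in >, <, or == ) <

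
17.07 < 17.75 True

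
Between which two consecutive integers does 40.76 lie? 40 and 41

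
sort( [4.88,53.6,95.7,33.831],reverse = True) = [95.7,53.6,33.831,4.88]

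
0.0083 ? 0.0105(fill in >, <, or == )<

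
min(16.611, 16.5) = 16.5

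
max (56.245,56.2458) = 56.2458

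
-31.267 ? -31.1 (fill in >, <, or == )<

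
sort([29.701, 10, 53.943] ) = [10, 29.701, 53.943]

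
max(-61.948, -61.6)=-61.6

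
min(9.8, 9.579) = 9.579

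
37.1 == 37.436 False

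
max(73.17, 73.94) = 73.94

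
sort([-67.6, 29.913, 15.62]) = [-67.6, 15.62, 29.913]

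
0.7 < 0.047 False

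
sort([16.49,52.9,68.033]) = [16.49,52.9,68.033]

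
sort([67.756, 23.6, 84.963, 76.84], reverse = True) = [84.963, 76.84, 67.756, 23.6]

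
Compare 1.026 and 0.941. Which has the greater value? 1.026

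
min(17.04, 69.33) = 17.04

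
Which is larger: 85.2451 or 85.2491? 85.2491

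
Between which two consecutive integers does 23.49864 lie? 23 and 24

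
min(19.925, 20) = 19.925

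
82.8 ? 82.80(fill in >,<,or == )==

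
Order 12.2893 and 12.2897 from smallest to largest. 12.2893, 12.2897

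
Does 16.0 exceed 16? No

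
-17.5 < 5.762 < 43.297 True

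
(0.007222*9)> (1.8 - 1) False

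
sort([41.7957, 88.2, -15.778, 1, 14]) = [-15.778, 1, 14, 41.7957, 88.2]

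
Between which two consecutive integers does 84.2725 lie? 84 and 85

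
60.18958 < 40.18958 False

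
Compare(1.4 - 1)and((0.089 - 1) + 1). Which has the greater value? (1.4 - 1)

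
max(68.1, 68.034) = 68.1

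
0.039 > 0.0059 True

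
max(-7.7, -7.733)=-7.7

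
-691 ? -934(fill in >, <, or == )>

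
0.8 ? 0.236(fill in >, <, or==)>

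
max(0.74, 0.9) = 0.9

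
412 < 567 True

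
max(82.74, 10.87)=82.74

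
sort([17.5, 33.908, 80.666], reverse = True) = [80.666, 33.908, 17.5]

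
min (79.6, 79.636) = 79.6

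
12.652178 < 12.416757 False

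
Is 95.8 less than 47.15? No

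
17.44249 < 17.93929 True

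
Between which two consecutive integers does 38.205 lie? 38 and 39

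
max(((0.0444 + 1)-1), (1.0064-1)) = 0.0444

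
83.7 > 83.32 True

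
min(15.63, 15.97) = 15.63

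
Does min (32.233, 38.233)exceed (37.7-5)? No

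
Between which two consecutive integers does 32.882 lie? 32 and 33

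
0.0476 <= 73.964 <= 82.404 True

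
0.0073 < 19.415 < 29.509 True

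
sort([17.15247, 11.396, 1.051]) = [1.051, 11.396, 17.15247]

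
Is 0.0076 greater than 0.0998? No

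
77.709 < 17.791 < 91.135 False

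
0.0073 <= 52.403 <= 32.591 False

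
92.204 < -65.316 False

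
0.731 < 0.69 False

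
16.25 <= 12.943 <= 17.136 False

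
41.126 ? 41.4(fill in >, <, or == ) <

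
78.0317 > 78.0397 False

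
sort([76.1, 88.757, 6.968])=[6.968, 76.1, 88.757]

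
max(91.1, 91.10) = 91.10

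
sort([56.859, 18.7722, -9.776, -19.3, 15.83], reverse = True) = [56.859, 18.7722, 15.83, -9.776, -19.3]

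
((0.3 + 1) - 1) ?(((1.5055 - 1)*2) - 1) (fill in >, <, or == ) >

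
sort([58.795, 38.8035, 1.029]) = [1.029, 38.8035, 58.795]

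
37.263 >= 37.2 True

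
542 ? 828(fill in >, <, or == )<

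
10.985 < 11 True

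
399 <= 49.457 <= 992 False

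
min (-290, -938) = -938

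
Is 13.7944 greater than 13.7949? No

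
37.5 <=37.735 True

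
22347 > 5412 True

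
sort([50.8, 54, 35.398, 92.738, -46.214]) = [-46.214, 35.398, 50.8, 54, 92.738]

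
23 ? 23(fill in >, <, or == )==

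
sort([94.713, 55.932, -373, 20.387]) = [-373, 20.387, 55.932, 94.713]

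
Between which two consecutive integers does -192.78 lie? -193 and -192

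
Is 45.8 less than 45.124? No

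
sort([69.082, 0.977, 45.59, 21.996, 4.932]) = [0.977, 4.932, 21.996, 45.59, 69.082]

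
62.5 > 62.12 True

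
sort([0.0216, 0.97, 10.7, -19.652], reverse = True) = [10.7, 0.97, 0.0216, -19.652]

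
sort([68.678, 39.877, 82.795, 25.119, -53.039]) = [-53.039, 25.119, 39.877, 68.678, 82.795]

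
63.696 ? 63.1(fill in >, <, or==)>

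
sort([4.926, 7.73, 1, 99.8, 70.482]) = [1, 4.926, 7.73, 70.482, 99.8]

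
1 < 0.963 False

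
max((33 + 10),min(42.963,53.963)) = 43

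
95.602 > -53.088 True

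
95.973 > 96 False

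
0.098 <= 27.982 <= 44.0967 True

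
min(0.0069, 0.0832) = 0.0069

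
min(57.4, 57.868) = 57.4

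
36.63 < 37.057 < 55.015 True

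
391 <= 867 True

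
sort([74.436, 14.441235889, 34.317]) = [14.441235889, 34.317, 74.436]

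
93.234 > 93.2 True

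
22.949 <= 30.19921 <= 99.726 True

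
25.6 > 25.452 True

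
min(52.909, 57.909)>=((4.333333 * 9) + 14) False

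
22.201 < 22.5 True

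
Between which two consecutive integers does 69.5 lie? 69 and 70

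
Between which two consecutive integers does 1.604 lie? 1 and 2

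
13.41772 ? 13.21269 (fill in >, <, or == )>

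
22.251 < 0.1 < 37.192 False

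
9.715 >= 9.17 True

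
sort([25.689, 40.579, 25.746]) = [25.689, 25.746, 40.579]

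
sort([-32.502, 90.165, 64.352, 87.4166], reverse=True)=[90.165, 87.4166, 64.352, -32.502]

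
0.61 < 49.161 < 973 True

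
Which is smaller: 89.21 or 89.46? 89.21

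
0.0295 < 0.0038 False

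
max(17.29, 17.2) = 17.29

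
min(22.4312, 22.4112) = 22.4112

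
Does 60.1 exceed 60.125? No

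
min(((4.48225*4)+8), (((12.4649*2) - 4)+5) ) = 25.929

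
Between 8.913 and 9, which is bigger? 9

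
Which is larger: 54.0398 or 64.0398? 64.0398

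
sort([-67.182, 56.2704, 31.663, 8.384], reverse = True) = [56.2704, 31.663, 8.384, -67.182]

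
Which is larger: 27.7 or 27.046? 27.7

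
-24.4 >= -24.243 False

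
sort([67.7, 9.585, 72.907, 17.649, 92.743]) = [9.585, 17.649, 67.7, 72.907, 92.743]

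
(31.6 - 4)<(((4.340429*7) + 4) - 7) False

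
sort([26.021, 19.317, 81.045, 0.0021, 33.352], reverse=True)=[81.045, 33.352, 26.021, 19.317, 0.0021]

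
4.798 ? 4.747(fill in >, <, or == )>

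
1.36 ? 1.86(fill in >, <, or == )<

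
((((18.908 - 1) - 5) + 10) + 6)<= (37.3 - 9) False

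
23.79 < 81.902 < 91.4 True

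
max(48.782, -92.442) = 48.782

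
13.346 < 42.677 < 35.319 False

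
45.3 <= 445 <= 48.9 False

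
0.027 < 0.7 True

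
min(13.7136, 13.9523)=13.7136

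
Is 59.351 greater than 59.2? Yes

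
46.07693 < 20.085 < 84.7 False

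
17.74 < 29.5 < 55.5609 True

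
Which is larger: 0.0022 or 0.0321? 0.0321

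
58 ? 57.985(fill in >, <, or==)>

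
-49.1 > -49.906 True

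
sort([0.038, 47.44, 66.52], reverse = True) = [66.52, 47.44, 0.038]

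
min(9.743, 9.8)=9.743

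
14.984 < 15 True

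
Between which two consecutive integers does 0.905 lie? 0 and 1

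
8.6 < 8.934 True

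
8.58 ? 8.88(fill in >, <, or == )<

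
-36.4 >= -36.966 True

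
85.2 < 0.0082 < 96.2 False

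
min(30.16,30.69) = 30.16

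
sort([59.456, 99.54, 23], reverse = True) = [99.54, 59.456, 23]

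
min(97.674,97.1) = 97.1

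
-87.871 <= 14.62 True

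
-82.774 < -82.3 True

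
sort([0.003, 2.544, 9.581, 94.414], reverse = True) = [94.414, 9.581, 2.544, 0.003]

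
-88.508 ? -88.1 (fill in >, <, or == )<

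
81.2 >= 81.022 True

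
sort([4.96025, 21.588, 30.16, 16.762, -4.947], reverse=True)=[30.16, 21.588, 16.762, 4.96025, -4.947]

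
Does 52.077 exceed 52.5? No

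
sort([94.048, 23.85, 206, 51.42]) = [23.85, 51.42, 94.048, 206]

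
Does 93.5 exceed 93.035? Yes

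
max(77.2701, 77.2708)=77.2708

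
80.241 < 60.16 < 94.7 False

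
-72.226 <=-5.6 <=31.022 True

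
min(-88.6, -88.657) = -88.657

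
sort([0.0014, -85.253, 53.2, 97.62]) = [-85.253, 0.0014, 53.2, 97.62]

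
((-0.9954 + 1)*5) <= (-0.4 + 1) True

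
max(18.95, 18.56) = 18.95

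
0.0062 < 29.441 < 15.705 False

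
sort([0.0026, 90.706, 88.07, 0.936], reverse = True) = [90.706, 88.07, 0.936, 0.0026]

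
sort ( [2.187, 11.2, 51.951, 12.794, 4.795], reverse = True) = [51.951, 12.794, 11.2, 4.795, 2.187]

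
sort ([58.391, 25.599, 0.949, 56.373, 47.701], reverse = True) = [58.391, 56.373, 47.701, 25.599, 0.949]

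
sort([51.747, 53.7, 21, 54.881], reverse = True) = [54.881, 53.7, 51.747, 21]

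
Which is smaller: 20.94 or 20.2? 20.2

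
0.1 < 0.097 False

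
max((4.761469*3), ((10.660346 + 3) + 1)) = 14.660346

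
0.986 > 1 False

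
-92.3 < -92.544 False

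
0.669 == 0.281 False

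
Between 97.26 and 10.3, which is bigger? 97.26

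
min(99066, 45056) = 45056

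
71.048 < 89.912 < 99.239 True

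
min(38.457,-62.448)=-62.448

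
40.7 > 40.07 True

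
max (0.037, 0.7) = 0.7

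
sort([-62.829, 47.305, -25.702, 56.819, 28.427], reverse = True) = [56.819, 47.305, 28.427, -25.702, -62.829]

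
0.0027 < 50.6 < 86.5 True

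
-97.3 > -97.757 True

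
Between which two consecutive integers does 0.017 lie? 0 and 1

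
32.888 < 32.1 False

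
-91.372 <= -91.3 True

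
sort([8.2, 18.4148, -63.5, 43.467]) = [-63.5, 8.2, 18.4148, 43.467]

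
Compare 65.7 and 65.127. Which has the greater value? 65.7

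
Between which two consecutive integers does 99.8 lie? 99 and 100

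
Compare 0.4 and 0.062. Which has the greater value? 0.4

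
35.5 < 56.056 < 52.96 False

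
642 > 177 True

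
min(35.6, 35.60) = 35.6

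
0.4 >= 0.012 True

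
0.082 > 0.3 False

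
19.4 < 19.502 True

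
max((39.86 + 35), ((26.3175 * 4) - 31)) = 74.86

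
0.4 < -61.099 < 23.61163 False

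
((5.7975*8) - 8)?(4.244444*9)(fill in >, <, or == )>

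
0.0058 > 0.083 False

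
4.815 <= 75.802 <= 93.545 True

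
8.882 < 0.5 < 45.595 False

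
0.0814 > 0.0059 True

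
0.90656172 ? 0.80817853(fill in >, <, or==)>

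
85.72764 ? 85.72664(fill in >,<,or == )>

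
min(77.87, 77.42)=77.42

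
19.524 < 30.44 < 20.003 False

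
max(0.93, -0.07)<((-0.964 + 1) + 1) True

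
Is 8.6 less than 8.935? Yes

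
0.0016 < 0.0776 True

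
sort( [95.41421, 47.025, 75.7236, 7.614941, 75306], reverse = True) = [75306, 95.41421, 75.7236, 47.025, 7.614941]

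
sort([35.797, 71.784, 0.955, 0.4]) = [0.4, 0.955, 35.797, 71.784]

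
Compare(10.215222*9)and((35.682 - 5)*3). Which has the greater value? ((35.682 - 5)*3)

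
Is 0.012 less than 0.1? Yes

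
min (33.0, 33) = 33.0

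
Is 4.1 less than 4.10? No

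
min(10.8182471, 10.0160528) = 10.0160528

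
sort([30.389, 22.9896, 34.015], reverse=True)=[34.015, 30.389, 22.9896]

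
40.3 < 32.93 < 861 False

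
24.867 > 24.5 True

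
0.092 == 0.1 False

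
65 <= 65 True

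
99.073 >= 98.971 True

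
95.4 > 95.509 False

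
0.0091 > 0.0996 False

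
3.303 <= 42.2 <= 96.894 True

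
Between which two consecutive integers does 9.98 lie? 9 and 10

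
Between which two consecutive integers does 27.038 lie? 27 and 28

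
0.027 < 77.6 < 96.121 True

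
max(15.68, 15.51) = 15.68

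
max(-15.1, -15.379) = -15.1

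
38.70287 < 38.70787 True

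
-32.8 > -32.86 True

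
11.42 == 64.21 False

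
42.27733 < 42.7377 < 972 True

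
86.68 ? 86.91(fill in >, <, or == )<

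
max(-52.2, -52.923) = -52.2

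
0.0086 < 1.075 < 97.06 True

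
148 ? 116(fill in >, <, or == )>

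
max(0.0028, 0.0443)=0.0443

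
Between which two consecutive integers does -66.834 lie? -67 and -66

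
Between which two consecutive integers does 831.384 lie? 831 and 832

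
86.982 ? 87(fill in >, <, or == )<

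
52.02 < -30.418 False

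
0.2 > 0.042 True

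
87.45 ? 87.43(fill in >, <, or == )>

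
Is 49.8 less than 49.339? No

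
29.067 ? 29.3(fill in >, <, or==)<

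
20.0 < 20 False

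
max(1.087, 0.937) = 1.087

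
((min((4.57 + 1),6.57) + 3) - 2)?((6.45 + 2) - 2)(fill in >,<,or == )>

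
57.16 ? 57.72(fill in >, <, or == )<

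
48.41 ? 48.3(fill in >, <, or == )>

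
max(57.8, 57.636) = 57.8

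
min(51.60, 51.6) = 51.60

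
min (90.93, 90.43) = 90.43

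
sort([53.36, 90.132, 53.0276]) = [53.0276, 53.36, 90.132]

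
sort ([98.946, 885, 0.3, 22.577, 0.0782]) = [0.0782, 0.3, 22.577, 98.946, 885]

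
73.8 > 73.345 True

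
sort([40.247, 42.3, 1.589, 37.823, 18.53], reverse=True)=[42.3, 40.247, 37.823, 18.53, 1.589]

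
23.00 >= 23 True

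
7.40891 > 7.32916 True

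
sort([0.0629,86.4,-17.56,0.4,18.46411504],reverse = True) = [86.4,18.46411504,0.4,0.0629,-17.56]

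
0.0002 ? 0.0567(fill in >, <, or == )<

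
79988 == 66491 False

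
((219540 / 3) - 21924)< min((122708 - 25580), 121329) True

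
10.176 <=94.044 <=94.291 True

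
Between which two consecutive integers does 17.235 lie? 17 and 18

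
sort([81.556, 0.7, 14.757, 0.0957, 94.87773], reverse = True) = [94.87773, 81.556, 14.757, 0.7, 0.0957]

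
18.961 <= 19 True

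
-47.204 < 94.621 True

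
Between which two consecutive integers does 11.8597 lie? 11 and 12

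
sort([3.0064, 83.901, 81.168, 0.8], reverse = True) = [83.901, 81.168, 3.0064, 0.8]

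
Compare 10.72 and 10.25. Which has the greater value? 10.72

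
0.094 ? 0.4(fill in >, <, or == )<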